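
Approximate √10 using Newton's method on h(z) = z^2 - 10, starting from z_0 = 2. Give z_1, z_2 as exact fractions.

z_1 = 7/2, z_2 = 89/28

h'(z) = 2z.
h(2) = -6, h'(2) = 4, so z_1 = 2 - (-6)/4 = 7/2.
h(7/2) = 9/4, h'(7/2) = 7, so z_2 = (7/2) - (9/4)/7 = 89/28.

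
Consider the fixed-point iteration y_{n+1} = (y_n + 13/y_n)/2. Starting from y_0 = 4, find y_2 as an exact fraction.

y_1 = (4 + 13/4)/2 = 29/8.
y_2 = (29/8 + 13/(29/8))/2 = 1673/464.

1673/464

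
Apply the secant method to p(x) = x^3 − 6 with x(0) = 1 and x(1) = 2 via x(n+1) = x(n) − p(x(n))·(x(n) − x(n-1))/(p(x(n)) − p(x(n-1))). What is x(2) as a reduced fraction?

p(1) = −5, p(2) = 2. x(2) = 2 − 2·(2 − 1)/(2 − (−5)) = 12/7.

12/7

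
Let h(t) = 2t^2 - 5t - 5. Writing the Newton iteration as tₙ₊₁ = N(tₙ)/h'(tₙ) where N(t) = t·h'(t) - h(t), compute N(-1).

7

h'(t) = 4t - 5.
N(t) = t·h'(t) - h(t) = t·(4t - 5) - (2t^2 - 5t - 5) = 2t^2 + 5.
N(-1) = 7.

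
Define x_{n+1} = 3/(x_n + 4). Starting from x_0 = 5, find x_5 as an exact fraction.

849/1315

x_1 = 3/(5 + 4) = 1/3.
x_2 = 3/(1/3 + 4) = 9/13.
x_3 = 3/(9/13 + 4) = 39/61.
x_4 = 3/(39/61 + 4) = 183/283.
x_5 = 3/(183/283 + 4) = 849/1315.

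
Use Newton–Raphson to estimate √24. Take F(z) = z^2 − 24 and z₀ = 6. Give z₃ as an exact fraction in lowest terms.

4801/980

F'(z) = 2z.
F(6) = 12, F'(6) = 12, so z₁ = 6 − 12/12 = 5.
F(5) = 1, F'(5) = 10, so z₂ = 5 − 1/10 = 49/10.
F(49/10) = 1/100, F'(49/10) = 49/5, so z₃ = (49/10) − (1/100)/(49/5) = 4801/980.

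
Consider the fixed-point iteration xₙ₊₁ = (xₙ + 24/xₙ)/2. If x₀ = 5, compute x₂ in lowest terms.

4801/980

x₁ = (5 + 24/5)/2 = 49/10.
x₂ = (49/10 + 24/(49/10))/2 = 4801/980.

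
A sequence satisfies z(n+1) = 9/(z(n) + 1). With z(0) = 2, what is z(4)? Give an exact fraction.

117/49

z(1) = 9/(2 + 1) = 3.
z(2) = 9/(3 + 1) = 9/4.
z(3) = 9/(9/4 + 1) = 36/13.
z(4) = 9/(36/13 + 1) = 117/49.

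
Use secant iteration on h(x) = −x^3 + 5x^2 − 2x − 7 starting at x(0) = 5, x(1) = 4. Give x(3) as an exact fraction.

13792/3367

h(5) = −17, h(4) = 1. x(2) = 4 − 1·(4 − 5)/(1 − (−17)) = 73/18.
h(4) = 1, h(73/18) = 2465/5832. x(3) = (73/18) − (2465/5832)·((73/18) − 4)/((2465/5832) − 1) = 13792/3367.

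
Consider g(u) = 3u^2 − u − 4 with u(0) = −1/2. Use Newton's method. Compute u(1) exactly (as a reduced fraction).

−19/16

g'(u) = 6u − 1.
g(−1/2) = −11/4, g'(−1/2) = −4, so u(1) = (−1/2) − (−11/4)/(−4) = −19/16.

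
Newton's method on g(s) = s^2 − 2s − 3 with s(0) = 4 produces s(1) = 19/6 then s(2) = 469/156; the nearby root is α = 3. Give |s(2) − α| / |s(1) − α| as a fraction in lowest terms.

s(1) − α = 19/6 − 3 = 1/6, so |s(1) − α| = 1/6.
s(2) − α = 469/156 − 3 = 1/156, so |s(2) − α| = 1/156.
Ratio = (1/156) / (1/6) = 1/26.

1/26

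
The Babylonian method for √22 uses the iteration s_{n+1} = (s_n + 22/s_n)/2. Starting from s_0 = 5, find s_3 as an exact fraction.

38878481/8288920

s_1 = (5 + 22/5)/2 = 47/10.
s_2 = (47/10 + 22/(47/10))/2 = 4409/940.
s_3 = (4409/940 + 22/(4409/940))/2 = 38878481/8288920.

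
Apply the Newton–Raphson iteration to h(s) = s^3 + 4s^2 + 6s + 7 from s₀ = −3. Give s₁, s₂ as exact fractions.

h'(s) = 3s^2 + 8s + 6.
h(−3) = −2, h'(−3) = 9, so s₁ = (−3) − (−2)/9 = −25/9.
h(−25/9) = −172/729, h'(−25/9) = 187/27, so s₂ = (−25/9) − (−172/729)/(187/27) = −13853/5049.

s₁ = −25/9, s₂ = −13853/5049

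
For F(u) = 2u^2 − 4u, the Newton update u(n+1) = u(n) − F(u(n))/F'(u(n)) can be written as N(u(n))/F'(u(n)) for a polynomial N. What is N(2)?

8

F'(u) = 4u − 4.
N(u) = u·F'(u) − F(u) = u·(4u − 4) − (2u^2 − 4u) = 2u^2.
N(2) = 8.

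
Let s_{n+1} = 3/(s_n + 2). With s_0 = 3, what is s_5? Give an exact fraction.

363/365

s_1 = 3/(3 + 2) = 3/5.
s_2 = 3/(3/5 + 2) = 15/13.
s_3 = 3/(15/13 + 2) = 39/41.
s_4 = 3/(39/41 + 2) = 123/121.
s_5 = 3/(123/121 + 2) = 363/365.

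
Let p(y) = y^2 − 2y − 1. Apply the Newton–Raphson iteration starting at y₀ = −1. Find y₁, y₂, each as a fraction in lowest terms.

p'(y) = 2y − 2.
p(−1) = 2, p'(−1) = −4, so y₁ = (−1) − 2/(−4) = −1/2.
p(−1/2) = 1/4, p'(−1/2) = −3, so y₂ = (−1/2) − (1/4)/(−3) = −5/12.

y₁ = −1/2, y₂ = −5/12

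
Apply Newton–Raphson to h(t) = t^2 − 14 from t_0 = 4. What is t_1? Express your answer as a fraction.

15/4

h'(t) = 2t.
h(4) = 2, h'(4) = 8, so t_1 = 4 − 2/8 = 15/4.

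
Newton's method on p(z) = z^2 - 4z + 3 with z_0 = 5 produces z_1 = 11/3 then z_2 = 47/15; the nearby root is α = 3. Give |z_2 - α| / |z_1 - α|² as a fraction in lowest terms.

z_1 - α = 11/3 - 3 = 2/3, so |z_1 - α| = 2/3.
z_2 - α = 47/15 - 3 = 2/15, so |z_2 - α| = 2/15.
|z_1 - α|² = 4/9.
Ratio = (2/15) / (4/9) = 3/10.

3/10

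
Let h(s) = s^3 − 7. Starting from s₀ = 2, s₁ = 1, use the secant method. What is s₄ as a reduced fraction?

h(2) = 1, h(1) = −6. s₂ = 1 − (−6)·(1 − 2)/((−6) − 1) = 13/7.
h(1) = −6, h(13/7) = −204/343. s₃ = (13/7) − (−204/343)·((13/7) − 1)/((−204/343) − (−6)) = 201/103.
h(13/7) = −204/343, h(201/103) = 471512/1092727. s₄ = (201/103) − (471512/1092727)·((201/103) − (13/7))/((471512/1092727) − (−204/343)) = 10814185/5656543.

10814185/5656543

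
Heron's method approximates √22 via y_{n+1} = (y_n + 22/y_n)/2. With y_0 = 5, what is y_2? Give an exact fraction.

y_1 = (5 + 22/5)/2 = 47/10.
y_2 = (47/10 + 22/(47/10))/2 = 4409/940.

4409/940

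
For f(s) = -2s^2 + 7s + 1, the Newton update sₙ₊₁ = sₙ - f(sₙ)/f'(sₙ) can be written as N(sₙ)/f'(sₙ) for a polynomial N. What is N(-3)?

f'(s) = -4s + 7.
N(s) = s·f'(s) - f(s) = s·(-4s + 7) - (-2s^2 + 7s + 1) = -2s^2 - 1.
N(-3) = -19.

-19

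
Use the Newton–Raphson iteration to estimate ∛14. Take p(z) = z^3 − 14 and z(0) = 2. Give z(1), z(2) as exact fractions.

p'(z) = 3z^2.
p(2) = −6, p'(2) = 12, so z(1) = 2 − (−6)/12 = 5/2.
p(5/2) = 13/8, p'(5/2) = 75/4, so z(2) = (5/2) − (13/8)/(75/4) = 181/75.

z(1) = 5/2, z(2) = 181/75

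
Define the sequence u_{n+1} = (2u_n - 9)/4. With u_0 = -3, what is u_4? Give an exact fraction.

-141/32

u_1 = (2·(-3) - 9)/4 = -15/4.
u_2 = (2·(-15/4) - 9)/4 = -33/8.
u_3 = (2·(-33/8) - 9)/4 = -69/16.
u_4 = (2·(-69/16) - 9)/4 = -141/32.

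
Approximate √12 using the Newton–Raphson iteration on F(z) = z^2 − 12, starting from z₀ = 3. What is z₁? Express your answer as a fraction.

7/2

F'(z) = 2z.
F(3) = −3, F'(3) = 6, so z₁ = 3 − (−3)/6 = 7/2.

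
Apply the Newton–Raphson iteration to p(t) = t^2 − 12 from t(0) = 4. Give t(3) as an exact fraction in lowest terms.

18817/5432

p'(t) = 2t.
p(4) = 4, p'(4) = 8, so t(1) = 4 − 4/8 = 7/2.
p(7/2) = 1/4, p'(7/2) = 7, so t(2) = (7/2) − (1/4)/7 = 97/28.
p(97/28) = 1/784, p'(97/28) = 97/14, so t(3) = (97/28) − (1/784)/(97/14) = 18817/5432.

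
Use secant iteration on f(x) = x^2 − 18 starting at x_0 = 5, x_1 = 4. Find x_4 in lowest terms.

f(5) = 7, f(4) = −2. x_2 = 4 − (−2)·(4 − 5)/((−2) − 7) = 38/9.
f(4) = −2, f(38/9) = −14/81. x_3 = (38/9) − (−14/81)·((38/9) − 4)/((−14/81) − (−2)) = 157/37.
f(38/9) = −14/81, f(157/37) = 7/1369. x_4 = (157/37) − (7/1369)·((157/37) − (38/9))/((7/1369) − (−14/81)) = 11960/2819.

11960/2819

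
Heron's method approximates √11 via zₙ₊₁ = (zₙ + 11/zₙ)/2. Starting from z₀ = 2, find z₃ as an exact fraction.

z₁ = (2 + 11/2)/2 = 15/4.
z₂ = (15/4 + 11/(15/4))/2 = 401/120.
z₃ = (401/120 + 11/(401/120))/2 = 319201/96240.

319201/96240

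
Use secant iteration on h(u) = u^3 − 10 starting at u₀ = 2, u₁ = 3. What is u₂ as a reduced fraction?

40/19

h(2) = −2, h(3) = 17. u₂ = 3 − 17·(3 − 2)/(17 − (−2)) = 40/19.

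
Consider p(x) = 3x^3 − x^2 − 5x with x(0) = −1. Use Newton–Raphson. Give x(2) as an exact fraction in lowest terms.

−392/345

p'(x) = 9x^2 − 2x − 5.
p(−1) = 1, p'(−1) = 6, so x(1) = (−1) − 1/6 = −7/6.
p(−7/6) = −7/24, p'(−7/6) = 115/12, so x(2) = (−7/6) − (−7/24)/(115/12) = −392/345.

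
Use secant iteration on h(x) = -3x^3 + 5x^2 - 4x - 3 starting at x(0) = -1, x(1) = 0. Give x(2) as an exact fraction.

h(-1) = 9, h(0) = -3. x(2) = 0 - (-3)·(0 - (-1))/((-3) - 9) = -1/4.

-1/4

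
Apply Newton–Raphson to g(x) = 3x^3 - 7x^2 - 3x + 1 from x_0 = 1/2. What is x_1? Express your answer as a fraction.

g'(x) = 9x^2 - 14x - 3.
g(1/2) = -15/8, g'(1/2) = -31/4, so x_1 = (1/2) - (-15/8)/(-31/4) = 8/31.

8/31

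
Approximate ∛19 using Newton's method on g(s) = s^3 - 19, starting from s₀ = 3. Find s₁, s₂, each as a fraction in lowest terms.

g'(s) = 3s^2.
g(3) = 8, g'(3) = 27, so s₁ = 3 - 8/27 = 73/27.
g(73/27) = 15040/19683, g'(73/27) = 5329/243, so s₂ = (73/27) - (15040/19683)/(5329/243) = 1152011/431649.

s₁ = 73/27, s₂ = 1152011/431649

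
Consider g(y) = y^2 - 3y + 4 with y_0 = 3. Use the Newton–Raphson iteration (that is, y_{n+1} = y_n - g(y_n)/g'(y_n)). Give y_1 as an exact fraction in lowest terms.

5/3

g'(y) = 2y - 3.
g(3) = 4, g'(3) = 3, so y_1 = 3 - 4/3 = 5/3.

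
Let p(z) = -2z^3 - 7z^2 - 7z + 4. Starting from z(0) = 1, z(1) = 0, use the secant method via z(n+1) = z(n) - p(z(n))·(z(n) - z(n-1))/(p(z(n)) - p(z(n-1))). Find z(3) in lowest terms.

p(1) = -12, p(0) = 4. z(2) = 0 - 4·(0 - 1)/(4 - (-12)) = 1/4.
p(0) = 4, p(1/4) = 57/32. z(3) = (1/4) - (57/32)·((1/4) - 0)/((57/32) - 4) = 32/71.

32/71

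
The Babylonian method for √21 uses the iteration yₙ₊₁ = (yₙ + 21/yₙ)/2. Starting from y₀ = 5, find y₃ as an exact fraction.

y₁ = (5 + 21/5)/2 = 23/5.
y₂ = (23/5 + 21/(23/5))/2 = 527/115.
y₃ = (527/115 + 21/(527/115))/2 = 277727/60605.

277727/60605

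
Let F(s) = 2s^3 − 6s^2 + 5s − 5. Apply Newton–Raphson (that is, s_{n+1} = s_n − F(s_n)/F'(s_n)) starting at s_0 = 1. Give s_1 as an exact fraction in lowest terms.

F'(s) = 6s^2 − 12s + 5.
F(1) = −4, F'(1) = −1, so s_1 = 1 − (−4)/(−1) = −3.

−3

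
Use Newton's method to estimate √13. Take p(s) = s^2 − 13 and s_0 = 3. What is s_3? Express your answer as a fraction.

p'(s) = 2s.
p(3) = −4, p'(3) = 6, so s_1 = 3 − (−4)/6 = 11/3.
p(11/3) = 4/9, p'(11/3) = 22/3, so s_2 = (11/3) − (4/9)/(22/3) = 119/33.
p(119/33) = 4/1089, p'(119/33) = 238/33, so s_3 = (119/33) − (4/1089)/(238/33) = 14159/3927.

14159/3927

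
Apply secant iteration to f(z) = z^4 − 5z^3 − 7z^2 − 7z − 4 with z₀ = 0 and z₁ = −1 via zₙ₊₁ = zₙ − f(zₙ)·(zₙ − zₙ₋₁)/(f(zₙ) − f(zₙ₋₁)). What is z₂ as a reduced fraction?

f(0) = −4, f(−1) = 2. z₂ = (−1) − 2·((−1) − 0)/(2 − (−4)) = −2/3.

−2/3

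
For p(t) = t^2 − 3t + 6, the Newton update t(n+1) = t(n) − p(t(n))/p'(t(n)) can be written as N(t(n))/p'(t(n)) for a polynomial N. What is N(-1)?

p'(t) = 2t − 3.
N(t) = t·p'(t) − p(t) = t·(2t − 3) − (t^2 − 3t + 6) = t^2 − 6.
N(-1) = −5.

−5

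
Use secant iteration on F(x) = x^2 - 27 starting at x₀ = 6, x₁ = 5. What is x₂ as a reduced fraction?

F(6) = 9, F(5) = -2. x₂ = 5 - (-2)·(5 - 6)/((-2) - 9) = 57/11.

57/11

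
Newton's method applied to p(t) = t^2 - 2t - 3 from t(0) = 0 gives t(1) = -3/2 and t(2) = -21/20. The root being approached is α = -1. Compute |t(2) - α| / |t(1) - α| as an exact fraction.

t(1) - α = -3/2 - (-1) = -3/2 + 1 = -1/2, so |t(1) - α| = 1/2.
t(2) - α = -21/20 - (-1) = -21/20 + 1 = -1/20, so |t(2) - α| = 1/20.
Ratio = (1/20) / (1/2) = 1/10.

1/10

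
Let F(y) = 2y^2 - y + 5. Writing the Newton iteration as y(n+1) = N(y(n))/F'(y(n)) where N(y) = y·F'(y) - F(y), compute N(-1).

-3

F'(y) = 4y - 1.
N(y) = y·F'(y) - F(y) = y·(4y - 1) - (2y^2 - y + 5) = 2y^2 - 5.
N(-1) = -3.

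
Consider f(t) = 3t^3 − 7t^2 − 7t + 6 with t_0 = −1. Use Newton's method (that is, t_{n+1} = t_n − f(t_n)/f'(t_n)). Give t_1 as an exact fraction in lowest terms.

−19/16

f'(t) = 9t^2 − 14t − 7.
f(−1) = 3, f'(−1) = 16, so t_1 = (−1) − 3/16 = −19/16.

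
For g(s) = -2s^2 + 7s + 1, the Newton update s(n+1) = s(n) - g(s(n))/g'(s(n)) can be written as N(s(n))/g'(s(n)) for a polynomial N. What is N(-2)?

g'(s) = -4s + 7.
N(s) = s·g'(s) - g(s) = s·(-4s + 7) - (-2s^2 + 7s + 1) = -2s^2 - 1.
N(-2) = -9.

-9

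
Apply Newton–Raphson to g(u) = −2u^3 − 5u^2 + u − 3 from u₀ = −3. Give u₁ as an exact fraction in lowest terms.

g'(u) = −6u^2 − 10u + 1.
g(−3) = 3, g'(−3) = −23, so u₁ = (−3) − 3/(−23) = −66/23.

−66/23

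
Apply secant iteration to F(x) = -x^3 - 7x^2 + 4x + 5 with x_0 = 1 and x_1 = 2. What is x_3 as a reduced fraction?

F(1) = 1, F(2) = -23. x_2 = 2 - (-23)·(2 - 1)/((-23) - 1) = 25/24.
F(2) = -23, F(25/24) = 6095/13824. x_3 = (25/24) - (6095/13824)·((25/24) - 2)/((6095/13824) - (-23)) = 14930/14089.

14930/14089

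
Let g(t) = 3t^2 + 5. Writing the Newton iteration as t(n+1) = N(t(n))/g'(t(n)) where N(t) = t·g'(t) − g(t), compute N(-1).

−2

g'(t) = 6t.
N(t) = t·g'(t) − g(t) = t·(6t) − (3t^2 + 5) = 3t^2 − 5.
N(-1) = −2.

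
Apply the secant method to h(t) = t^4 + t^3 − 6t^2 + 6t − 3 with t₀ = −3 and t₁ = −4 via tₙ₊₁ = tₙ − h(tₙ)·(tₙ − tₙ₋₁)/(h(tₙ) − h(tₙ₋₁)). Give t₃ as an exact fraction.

h(−3) = −21, h(−4) = 69. t₂ = (−4) − 69·((−4) − (−3))/(69 − (−21)) = −97/30.
h(−4) = 69, h(−97/30) = −7803509/810000. t₃ = (−97/30) − (−7803509/810000)·((−97/30) − (−4))/((−7803509/810000) − 69) = −9214132/2769283.

−9214132/2769283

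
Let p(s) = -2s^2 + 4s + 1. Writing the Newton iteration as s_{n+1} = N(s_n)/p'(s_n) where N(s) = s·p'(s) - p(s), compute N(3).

-19

p'(s) = -4s + 4.
N(s) = s·p'(s) - p(s) = s·(-4s + 4) - (-2s^2 + 4s + 1) = -2s^2 - 1.
N(3) = -19.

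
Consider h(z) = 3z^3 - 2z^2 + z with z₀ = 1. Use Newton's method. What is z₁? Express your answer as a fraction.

h'(z) = 9z^2 - 4z + 1.
h(1) = 2, h'(1) = 6, so z₁ = 1 - 2/6 = 2/3.

2/3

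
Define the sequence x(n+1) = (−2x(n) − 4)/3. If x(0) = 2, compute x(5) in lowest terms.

−284/243

x(1) = (−2·2 − 4)/3 = −8/3.
x(2) = (−2·(−8/3) − 4)/3 = 4/9.
x(3) = (−2·(4/9) − 4)/3 = −44/27.
x(4) = (−2·(−44/27) − 4)/3 = −20/81.
x(5) = (−2·(−20/81) − 4)/3 = −284/243.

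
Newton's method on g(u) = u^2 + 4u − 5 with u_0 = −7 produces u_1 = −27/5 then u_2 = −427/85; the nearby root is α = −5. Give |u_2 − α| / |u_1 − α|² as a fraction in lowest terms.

5/34

u_1 − α = −27/5 − (−5) = −27/5 + 5 = −2/5, so |u_1 − α| = 2/5.
u_2 − α = −427/85 − (−5) = −427/85 + 5 = −2/85, so |u_2 − α| = 2/85.
|u_1 − α|² = 4/25.
Ratio = (2/85) / (4/25) = 5/34.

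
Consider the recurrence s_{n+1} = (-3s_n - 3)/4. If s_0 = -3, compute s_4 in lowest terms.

-159/128

s_1 = (-3·(-3) - 3)/4 = 3/2.
s_2 = (-3·(3/2) - 3)/4 = -15/8.
s_3 = (-3·(-15/8) - 3)/4 = 21/32.
s_4 = (-3·(21/32) - 3)/4 = -159/128.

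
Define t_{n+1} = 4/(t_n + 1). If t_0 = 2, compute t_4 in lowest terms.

76/47

t_1 = 4/(2 + 1) = 4/3.
t_2 = 4/(4/3 + 1) = 12/7.
t_3 = 4/(12/7 + 1) = 28/19.
t_4 = 4/(28/19 + 1) = 76/47.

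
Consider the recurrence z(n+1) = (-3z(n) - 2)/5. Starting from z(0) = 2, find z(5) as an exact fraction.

-1328/3125

z(1) = (-3·2 - 2)/5 = -8/5.
z(2) = (-3·(-8/5) - 2)/5 = 14/25.
z(3) = (-3·(14/25) - 2)/5 = -92/125.
z(4) = (-3·(-92/125) - 2)/5 = 26/625.
z(5) = (-3·(26/625) - 2)/5 = -1328/3125.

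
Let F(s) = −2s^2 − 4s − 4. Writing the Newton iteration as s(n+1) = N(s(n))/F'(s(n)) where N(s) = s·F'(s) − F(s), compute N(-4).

−28

F'(s) = −4s − 4.
N(s) = s·F'(s) − F(s) = s·(−4s − 4) − (−2s^2 − 4s − 4) = −2s^2 + 4.
N(-4) = −28.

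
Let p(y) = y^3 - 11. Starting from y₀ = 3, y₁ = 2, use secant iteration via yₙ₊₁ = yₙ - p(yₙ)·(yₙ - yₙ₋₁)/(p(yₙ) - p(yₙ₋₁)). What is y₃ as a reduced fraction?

p(3) = 16, p(2) = -3. y₂ = 2 - (-3)·(2 - 3)/((-3) - 16) = 41/19.
p(2) = -3, p(41/19) = -6528/6859. y₃ = (41/19) - (-6528/6859)·((41/19) - 2)/((-6528/6859) - (-3)) = 3483/1561.

3483/1561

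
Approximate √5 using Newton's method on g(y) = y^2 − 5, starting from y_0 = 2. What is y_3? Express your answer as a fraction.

51841/23184

g'(y) = 2y.
g(2) = −1, g'(2) = 4, so y_1 = 2 − (−1)/4 = 9/4.
g(9/4) = 1/16, g'(9/4) = 9/2, so y_2 = (9/4) − (1/16)/(9/2) = 161/72.
g(161/72) = 1/5184, g'(161/72) = 161/36, so y_3 = (161/72) − (1/5184)/(161/36) = 51841/23184.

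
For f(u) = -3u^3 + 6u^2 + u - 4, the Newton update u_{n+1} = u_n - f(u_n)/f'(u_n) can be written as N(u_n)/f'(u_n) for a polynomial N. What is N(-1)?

f'(u) = -9u^2 + 12u + 1.
N(u) = u·f'(u) - f(u) = u·(-9u^2 + 12u + 1) - (-3u^3 + 6u^2 + u - 4) = -6u^3 + 6u^2 + 4.
N(-1) = 16.

16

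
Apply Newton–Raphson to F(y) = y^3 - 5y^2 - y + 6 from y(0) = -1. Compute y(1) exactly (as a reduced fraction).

F'(y) = 3y^2 - 10y - 1.
F(-1) = 1, F'(-1) = 12, so y(1) = (-1) - 1/12 = -13/12.

-13/12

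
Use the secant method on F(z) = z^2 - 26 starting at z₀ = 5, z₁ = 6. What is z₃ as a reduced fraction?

F(5) = -1, F(6) = 10. z₂ = 6 - 10·(6 - 5)/(10 - (-1)) = 56/11.
F(6) = 10, F(56/11) = -10/121. z₃ = (56/11) - (-10/121)·((56/11) - 6)/((-10/121) - 10) = 311/61.

311/61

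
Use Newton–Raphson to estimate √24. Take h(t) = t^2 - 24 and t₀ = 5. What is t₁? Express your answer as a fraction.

h'(t) = 2t.
h(5) = 1, h'(5) = 10, so t₁ = 5 - 1/10 = 49/10.

49/10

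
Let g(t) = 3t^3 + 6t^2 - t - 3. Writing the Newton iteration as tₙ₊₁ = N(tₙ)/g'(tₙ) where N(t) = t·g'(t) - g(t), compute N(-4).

g'(t) = 9t^2 + 12t - 1.
N(t) = t·g'(t) - g(t) = t·(9t^2 + 12t - 1) - (3t^3 + 6t^2 - t - 3) = 6t^3 + 6t^2 + 3.
N(-4) = -285.

-285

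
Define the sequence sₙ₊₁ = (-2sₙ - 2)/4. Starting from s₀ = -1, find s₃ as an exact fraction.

s₁ = (-2·(-1) - 2)/4 = 0.
s₂ = (-2·0 - 2)/4 = -1/2.
s₃ = (-2·(-1/2) - 2)/4 = -1/4.

-1/4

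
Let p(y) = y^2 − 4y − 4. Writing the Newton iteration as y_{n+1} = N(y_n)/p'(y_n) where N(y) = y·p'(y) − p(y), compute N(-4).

20

p'(y) = 2y − 4.
N(y) = y·p'(y) − p(y) = y·(2y − 4) − (y^2 − 4y − 4) = y^2 + 4.
N(-4) = 20.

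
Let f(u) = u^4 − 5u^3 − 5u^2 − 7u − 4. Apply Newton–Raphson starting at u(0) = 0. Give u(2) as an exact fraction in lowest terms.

f'(u) = 4u^3 − 15u^2 − 10u − 7.
f(0) = −4, f'(0) = −7, so u(1) = 0 − (−4)/(−7) = −4/7.
f(−4/7) = −1424/2401, f'(−4/7) = −2377/343, so u(2) = (−4/7) − (−1424/2401)/(−2377/343) = −10932/16639.

−10932/16639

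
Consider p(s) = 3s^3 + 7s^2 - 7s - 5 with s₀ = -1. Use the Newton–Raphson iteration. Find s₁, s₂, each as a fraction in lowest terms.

p'(s) = 9s^2 + 14s - 7.
p(-1) = 6, p'(-1) = -12, so s₁ = (-1) - 6/(-12) = -1/2.
p(-1/2) = -1/8, p'(-1/2) = -47/4, so s₂ = (-1/2) - (-1/8)/(-47/4) = -24/47.

s₁ = -1/2, s₂ = -24/47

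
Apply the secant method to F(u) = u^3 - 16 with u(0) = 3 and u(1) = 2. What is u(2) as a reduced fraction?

F(3) = 11, F(2) = -8. u(2) = 2 - (-8)·(2 - 3)/((-8) - 11) = 46/19.

46/19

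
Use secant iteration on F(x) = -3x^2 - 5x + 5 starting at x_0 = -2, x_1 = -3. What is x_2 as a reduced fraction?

F(-2) = 3, F(-3) = -7. x_2 = (-3) - (-7)·((-3) - (-2))/((-7) - 3) = -23/10.

-23/10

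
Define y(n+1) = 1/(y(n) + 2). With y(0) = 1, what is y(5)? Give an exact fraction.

41/99

y(1) = 1/(1 + 2) = 1/3.
y(2) = 1/(1/3 + 2) = 3/7.
y(3) = 1/(3/7 + 2) = 7/17.
y(4) = 1/(7/17 + 2) = 17/41.
y(5) = 1/(17/41 + 2) = 41/99.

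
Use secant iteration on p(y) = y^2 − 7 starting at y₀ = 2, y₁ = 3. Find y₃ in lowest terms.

37/14

p(2) = −3, p(3) = 2. y₂ = 3 − 2·(3 − 2)/(2 − (−3)) = 13/5.
p(3) = 2, p(13/5) = −6/25. y₃ = (13/5) − (−6/25)·((13/5) − 3)/((−6/25) − 2) = 37/14.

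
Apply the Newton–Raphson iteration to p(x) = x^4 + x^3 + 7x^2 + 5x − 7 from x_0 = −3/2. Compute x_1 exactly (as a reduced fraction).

−499/364

p'(x) = 4x^3 + 3x^2 + 14x + 5.
p(−3/2) = 47/16, p'(−3/2) = −91/4, so x_1 = (−3/2) − (47/16)/(−91/4) = −499/364.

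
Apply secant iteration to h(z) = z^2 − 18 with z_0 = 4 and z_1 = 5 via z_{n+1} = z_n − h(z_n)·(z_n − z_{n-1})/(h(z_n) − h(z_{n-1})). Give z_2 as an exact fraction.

38/9

h(4) = −2, h(5) = 7. z_2 = 5 − 7·(5 − 4)/(7 − (−2)) = 38/9.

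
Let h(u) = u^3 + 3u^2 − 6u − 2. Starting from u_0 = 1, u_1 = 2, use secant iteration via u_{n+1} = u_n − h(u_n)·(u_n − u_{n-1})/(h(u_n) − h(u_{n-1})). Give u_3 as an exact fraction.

h(1) = −4, h(2) = 6. u_2 = 2 − 6·(2 − 1)/(6 − (−4)) = 7/5.
h(2) = 6, h(7/5) = −222/125. u_3 = (7/5) − (−222/125)·((7/5) − 2)/((−222/125) − 6) = 83/54.

83/54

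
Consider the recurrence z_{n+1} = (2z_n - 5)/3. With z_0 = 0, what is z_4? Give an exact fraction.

-325/81

z_1 = (2·0 - 5)/3 = -5/3.
z_2 = (2·(-5/3) - 5)/3 = -25/9.
z_3 = (2·(-25/9) - 5)/3 = -95/27.
z_4 = (2·(-95/27) - 5)/3 = -325/81.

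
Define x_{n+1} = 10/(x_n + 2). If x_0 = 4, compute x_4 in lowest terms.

260/107

x_1 = 10/(4 + 2) = 5/3.
x_2 = 10/(5/3 + 2) = 30/11.
x_3 = 10/(30/11 + 2) = 55/26.
x_4 = 10/(55/26 + 2) = 260/107.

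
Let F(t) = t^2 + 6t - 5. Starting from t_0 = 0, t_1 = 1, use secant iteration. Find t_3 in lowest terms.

F(0) = -5, F(1) = 2. t_2 = 1 - 2·(1 - 0)/(2 - (-5)) = 5/7.
F(1) = 2, F(5/7) = -10/49. t_3 = (5/7) - (-10/49)·((5/7) - 1)/((-10/49) - 2) = 20/27.

20/27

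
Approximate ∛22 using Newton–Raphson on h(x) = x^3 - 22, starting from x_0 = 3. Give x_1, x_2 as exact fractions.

x_1 = 76/27, x_2 = 655489/233928

h'(x) = 3x^2.
h(3) = 5, h'(3) = 27, so x_1 = 3 - 5/27 = 76/27.
h(76/27) = 5950/19683, h'(76/27) = 5776/243, so x_2 = (76/27) - (5950/19683)/(5776/243) = 655489/233928.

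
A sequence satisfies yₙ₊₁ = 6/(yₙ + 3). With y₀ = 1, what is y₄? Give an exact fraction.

y₁ = 6/(1 + 3) = 3/2.
y₂ = 6/(3/2 + 3) = 4/3.
y₃ = 6/(4/3 + 3) = 18/13.
y₄ = 6/(18/13 + 3) = 26/19.

26/19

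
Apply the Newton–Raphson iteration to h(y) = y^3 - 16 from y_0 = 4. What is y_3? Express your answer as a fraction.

h'(y) = 3y^2.
h(4) = 48, h'(4) = 48, so y_1 = 4 - 48/48 = 3.
h(3) = 11, h'(3) = 27, so y_2 = 3 - 11/27 = 70/27.
h(70/27) = 28072/19683, h'(70/27) = 4900/243, so y_3 = (70/27) - (28072/19683)/(4900/243) = 250232/99225.

250232/99225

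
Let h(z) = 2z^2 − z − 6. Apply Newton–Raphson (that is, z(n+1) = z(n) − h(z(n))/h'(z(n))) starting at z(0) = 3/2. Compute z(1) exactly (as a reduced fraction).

21/10

h'(z) = 4z − 1.
h(3/2) = −3, h'(3/2) = 5, so z(1) = (3/2) − (−3)/5 = 21/10.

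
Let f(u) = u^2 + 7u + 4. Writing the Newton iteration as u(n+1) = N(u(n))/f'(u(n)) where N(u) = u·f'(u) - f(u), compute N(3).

f'(u) = 2u + 7.
N(u) = u·f'(u) - f(u) = u·(2u + 7) - (u^2 + 7u + 4) = u^2 - 4.
N(3) = 5.

5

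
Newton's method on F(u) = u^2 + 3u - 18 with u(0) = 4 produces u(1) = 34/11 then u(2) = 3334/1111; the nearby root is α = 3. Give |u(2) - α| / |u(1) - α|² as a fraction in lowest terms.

11/101

u(1) - α = 34/11 - 3 = 1/11, so |u(1) - α| = 1/11.
u(2) - α = 3334/1111 - 3 = 1/1111, so |u(2) - α| = 1/1111.
|u(1) - α|² = 1/121.
Ratio = (1/1111) / (1/121) = 11/101.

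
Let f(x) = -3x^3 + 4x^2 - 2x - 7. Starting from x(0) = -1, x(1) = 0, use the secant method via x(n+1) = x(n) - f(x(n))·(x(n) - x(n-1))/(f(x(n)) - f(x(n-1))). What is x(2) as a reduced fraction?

f(-1) = 2, f(0) = -7. x(2) = 0 - (-7)·(0 - (-1))/((-7) - 2) = -7/9.

-7/9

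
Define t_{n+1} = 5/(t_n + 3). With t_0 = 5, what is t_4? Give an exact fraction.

635/526

t_1 = 5/(5 + 3) = 5/8.
t_2 = 5/(5/8 + 3) = 40/29.
t_3 = 5/(40/29 + 3) = 145/127.
t_4 = 5/(145/127 + 3) = 635/526.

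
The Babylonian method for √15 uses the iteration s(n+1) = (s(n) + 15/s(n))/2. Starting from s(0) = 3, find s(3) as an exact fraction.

s(1) = (3 + 15/3)/2 = 4.
s(2) = (4 + 15/4)/2 = 31/8.
s(3) = (31/8 + 15/(31/8))/2 = 1921/496.

1921/496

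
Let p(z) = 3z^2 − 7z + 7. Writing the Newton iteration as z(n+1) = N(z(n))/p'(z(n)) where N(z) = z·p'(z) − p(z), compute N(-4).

41

p'(z) = 6z − 7.
N(z) = z·p'(z) − p(z) = z·(6z − 7) − (3z^2 − 7z + 7) = 3z^2 − 7.
N(-4) = 41.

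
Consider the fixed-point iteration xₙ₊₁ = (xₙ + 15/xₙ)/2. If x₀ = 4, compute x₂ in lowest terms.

1921/496

x₁ = (4 + 15/4)/2 = 31/8.
x₂ = (31/8 + 15/(31/8))/2 = 1921/496.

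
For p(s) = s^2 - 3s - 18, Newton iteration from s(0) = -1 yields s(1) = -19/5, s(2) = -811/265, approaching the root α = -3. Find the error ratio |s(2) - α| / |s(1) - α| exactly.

4/53

s(1) - α = -19/5 - (-3) = -19/5 + 3 = -4/5, so |s(1) - α| = 4/5.
s(2) - α = -811/265 - (-3) = -811/265 + 3 = -16/265, so |s(2) - α| = 16/265.
Ratio = (16/265) / (4/5) = 4/53.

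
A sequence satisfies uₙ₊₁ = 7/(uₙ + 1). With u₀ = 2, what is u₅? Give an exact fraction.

u₁ = 7/(2 + 1) = 7/3.
u₂ = 7/(7/3 + 1) = 21/10.
u₃ = 7/(21/10 + 1) = 70/31.
u₄ = 7/(70/31 + 1) = 217/101.
u₅ = 7/(217/101 + 1) = 707/318.

707/318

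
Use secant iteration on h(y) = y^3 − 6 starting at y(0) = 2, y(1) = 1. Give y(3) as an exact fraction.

h(2) = 2, h(1) = −5. y(2) = 1 − (−5)·(1 − 2)/((−5) − 2) = 12/7.
h(1) = −5, h(12/7) = −330/343. y(3) = (12/7) − (−330/343)·((12/7) − 1)/((−330/343) − (−5)) = 522/277.

522/277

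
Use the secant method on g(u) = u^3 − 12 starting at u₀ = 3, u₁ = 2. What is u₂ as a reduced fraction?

42/19

g(3) = 15, g(2) = −4. u₂ = 2 − (−4)·(2 − 3)/((−4) − 15) = 42/19.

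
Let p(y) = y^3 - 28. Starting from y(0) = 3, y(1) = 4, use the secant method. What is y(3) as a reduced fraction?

12901/4252

p(3) = -1, p(4) = 36. y(2) = 4 - 36·(4 - 3)/(36 - (-1)) = 112/37.
p(4) = 36, p(112/37) = -13356/50653. y(3) = (112/37) - (-13356/50653)·((112/37) - 4)/((-13356/50653) - 36) = 12901/4252.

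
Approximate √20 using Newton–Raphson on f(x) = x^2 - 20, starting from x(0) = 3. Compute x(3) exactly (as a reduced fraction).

4858801/1086456

f'(x) = 2x.
f(3) = -11, f'(3) = 6, so x(1) = 3 - (-11)/6 = 29/6.
f(29/6) = 121/36, f'(29/6) = 29/3, so x(2) = (29/6) - (121/36)/(29/3) = 1561/348.
f(1561/348) = 14641/121104, f'(1561/348) = 1561/174, so x(3) = (1561/348) - (14641/121104)/(1561/174) = 4858801/1086456.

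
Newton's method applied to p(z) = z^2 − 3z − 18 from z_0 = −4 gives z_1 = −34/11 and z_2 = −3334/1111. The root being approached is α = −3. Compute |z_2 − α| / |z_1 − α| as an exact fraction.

z_1 − α = −34/11 − (−3) = −34/11 + 3 = −1/11, so |z_1 − α| = 1/11.
z_2 − α = −3334/1111 − (−3) = −3334/1111 + 3 = −1/1111, so |z_2 − α| = 1/1111.
Ratio = (1/1111) / (1/11) = 1/101.

1/101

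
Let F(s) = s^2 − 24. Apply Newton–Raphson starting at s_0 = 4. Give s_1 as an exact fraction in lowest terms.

5

F'(s) = 2s.
F(4) = −8, F'(4) = 8, so s_1 = 4 − (−8)/8 = 5.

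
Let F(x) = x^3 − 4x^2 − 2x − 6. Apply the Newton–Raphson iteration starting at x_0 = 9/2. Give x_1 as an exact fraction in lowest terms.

F'(x) = 3x^2 − 8x − 2.
F(9/2) = −39/8, F'(9/2) = 91/4, so x_1 = (9/2) − (−39/8)/(91/4) = 33/7.

33/7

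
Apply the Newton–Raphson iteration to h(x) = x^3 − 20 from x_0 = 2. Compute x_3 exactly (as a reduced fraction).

301027/110889

h'(x) = 3x^2.
h(2) = −12, h'(2) = 12, so x_1 = 2 − (−12)/12 = 3.
h(3) = 7, h'(3) = 27, so x_2 = 3 − 7/27 = 74/27.
h(74/27) = 11564/19683, h'(74/27) = 5476/243, so x_3 = (74/27) − (11564/19683)/(5476/243) = 301027/110889.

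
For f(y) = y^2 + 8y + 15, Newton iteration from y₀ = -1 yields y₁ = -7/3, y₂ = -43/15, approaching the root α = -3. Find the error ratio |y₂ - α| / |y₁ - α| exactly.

1/5

y₁ - α = -7/3 - (-3) = -7/3 + 3 = 2/3, so |y₁ - α| = 2/3.
y₂ - α = -43/15 - (-3) = -43/15 + 3 = 2/15, so |y₂ - α| = 2/15.
Ratio = (2/15) / (2/3) = 1/5.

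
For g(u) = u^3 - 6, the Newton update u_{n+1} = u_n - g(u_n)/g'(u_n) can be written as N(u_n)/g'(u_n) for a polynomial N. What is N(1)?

g'(u) = 3u^2.
N(u) = u·g'(u) - g(u) = u·(3u^2) - (u^3 - 6) = 2u^3 + 6.
N(1) = 8.

8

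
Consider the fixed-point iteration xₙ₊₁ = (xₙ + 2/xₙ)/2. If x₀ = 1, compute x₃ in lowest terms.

577/408

x₁ = (1 + 2/1)/2 = 3/2.
x₂ = (3/2 + 2/(3/2))/2 = 17/12.
x₃ = (17/12 + 2/(17/12))/2 = 577/408.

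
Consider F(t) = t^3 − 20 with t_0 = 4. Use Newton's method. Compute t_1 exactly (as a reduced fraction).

F'(t) = 3t^2.
F(4) = 44, F'(4) = 48, so t_1 = 4 − 44/48 = 37/12.

37/12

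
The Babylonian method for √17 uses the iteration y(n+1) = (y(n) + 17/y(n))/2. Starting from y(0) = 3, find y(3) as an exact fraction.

y(1) = (3 + 17/3)/2 = 13/3.
y(2) = (13/3 + 17/(13/3))/2 = 161/39.
y(3) = (161/39 + 17/(161/39))/2 = 25889/6279.

25889/6279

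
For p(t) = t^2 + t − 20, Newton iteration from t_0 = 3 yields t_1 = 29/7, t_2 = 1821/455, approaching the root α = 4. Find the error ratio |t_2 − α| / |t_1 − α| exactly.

t_1 − α = 29/7 − 4 = 1/7, so |t_1 − α| = 1/7.
t_2 − α = 1821/455 − 4 = 1/455, so |t_2 − α| = 1/455.
Ratio = (1/455) / (1/7) = 1/65.

1/65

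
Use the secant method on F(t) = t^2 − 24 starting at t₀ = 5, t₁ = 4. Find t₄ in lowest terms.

4316/881

F(5) = 1, F(4) = −8. t₂ = 4 − (−8)·(4 − 5)/((−8) − 1) = 44/9.
F(4) = −8, F(44/9) = −8/81. t₃ = (44/9) − (−8/81)·((44/9) − 4)/((−8/81) − (−8)) = 49/10.
F(44/9) = −8/81, F(49/10) = 1/100. t₄ = (49/10) − (1/100)·((49/10) − (44/9))/((1/100) − (−8/81)) = 4316/881.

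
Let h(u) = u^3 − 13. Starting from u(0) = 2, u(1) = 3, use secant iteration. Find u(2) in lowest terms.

h(2) = −5, h(3) = 14. u(2) = 3 − 14·(3 − 2)/(14 − (−5)) = 43/19.

43/19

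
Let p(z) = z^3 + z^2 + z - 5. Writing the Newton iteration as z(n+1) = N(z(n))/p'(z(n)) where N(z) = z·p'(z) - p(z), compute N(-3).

p'(z) = 3z^2 + 2z + 1.
N(z) = z·p'(z) - p(z) = z·(3z^2 + 2z + 1) - (z^3 + z^2 + z - 5) = 2z^3 + z^2 + 5.
N(-3) = -40.

-40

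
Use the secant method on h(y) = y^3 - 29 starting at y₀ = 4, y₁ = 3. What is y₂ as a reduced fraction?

h(4) = 35, h(3) = -2. y₂ = 3 - (-2)·(3 - 4)/((-2) - 35) = 113/37.

113/37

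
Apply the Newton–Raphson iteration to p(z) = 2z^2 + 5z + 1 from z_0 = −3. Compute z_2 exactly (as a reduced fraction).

p'(z) = 4z + 5.
p(−3) = 4, p'(−3) = −7, so z_1 = (−3) − 4/(−7) = −17/7.
p(−17/7) = 32/49, p'(−17/7) = −33/7, so z_2 = (−17/7) − (32/49)/(−33/7) = −529/231.

−529/231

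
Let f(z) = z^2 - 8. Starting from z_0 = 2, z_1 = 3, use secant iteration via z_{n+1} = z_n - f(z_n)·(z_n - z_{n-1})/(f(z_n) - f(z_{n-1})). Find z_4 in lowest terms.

577/204

f(2) = -4, f(3) = 1. z_2 = 3 - 1·(3 - 2)/(1 - (-4)) = 14/5.
f(3) = 1, f(14/5) = -4/25. z_3 = (14/5) - (-4/25)·((14/5) - 3)/((-4/25) - 1) = 82/29.
f(14/5) = -4/25, f(82/29) = -4/841. z_4 = (82/29) - (-4/841)·((82/29) - (14/5))/((-4/841) - (-4/25)) = 577/204.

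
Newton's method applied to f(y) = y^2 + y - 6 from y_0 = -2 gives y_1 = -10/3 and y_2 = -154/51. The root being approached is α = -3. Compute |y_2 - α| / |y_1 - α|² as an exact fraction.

y_1 - α = -10/3 - (-3) = -10/3 + 3 = -1/3, so |y_1 - α| = 1/3.
y_2 - α = -154/51 - (-3) = -154/51 + 3 = -1/51, so |y_2 - α| = 1/51.
|y_1 - α|² = 1/9.
Ratio = (1/51) / (1/9) = 3/17.

3/17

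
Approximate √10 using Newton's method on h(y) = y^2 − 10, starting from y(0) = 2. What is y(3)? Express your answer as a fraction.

15761/4984

h'(y) = 2y.
h(2) = −6, h'(2) = 4, so y(1) = 2 − (−6)/4 = 7/2.
h(7/2) = 9/4, h'(7/2) = 7, so y(2) = (7/2) − (9/4)/7 = 89/28.
h(89/28) = 81/784, h'(89/28) = 89/14, so y(3) = (89/28) − (81/784)/(89/14) = 15761/4984.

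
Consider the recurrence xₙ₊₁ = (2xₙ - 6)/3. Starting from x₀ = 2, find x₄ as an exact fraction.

x₁ = (2·2 - 6)/3 = -2/3.
x₂ = (2·(-2/3) - 6)/3 = -22/9.
x₃ = (2·(-22/9) - 6)/3 = -98/27.
x₄ = (2·(-98/27) - 6)/3 = -358/81.

-358/81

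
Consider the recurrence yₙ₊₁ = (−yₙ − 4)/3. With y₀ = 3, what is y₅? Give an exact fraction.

−247/243

y₁ = (−3 − 4)/3 = −7/3.
y₂ = (−(−7/3) − 4)/3 = −5/9.
y₃ = (−(−5/9) − 4)/3 = −31/27.
y₄ = (−(−31/27) − 4)/3 = −77/81.
y₅ = (−(−77/81) − 4)/3 = −247/243.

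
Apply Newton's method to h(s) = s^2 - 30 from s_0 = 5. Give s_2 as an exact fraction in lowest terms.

h'(s) = 2s.
h(5) = -5, h'(5) = 10, so s_1 = 5 - (-5)/10 = 11/2.
h(11/2) = 1/4, h'(11/2) = 11, so s_2 = (11/2) - (1/4)/11 = 241/44.

241/44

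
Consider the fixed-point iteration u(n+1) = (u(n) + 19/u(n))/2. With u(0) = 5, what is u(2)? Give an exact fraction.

u(1) = (5 + 19/5)/2 = 22/5.
u(2) = (22/5 + 19/(22/5))/2 = 959/220.

959/220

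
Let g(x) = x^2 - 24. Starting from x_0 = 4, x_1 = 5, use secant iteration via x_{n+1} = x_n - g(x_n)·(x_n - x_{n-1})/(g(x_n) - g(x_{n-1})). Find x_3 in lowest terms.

g(4) = -8, g(5) = 1. x_2 = 5 - 1·(5 - 4)/(1 - (-8)) = 44/9.
g(5) = 1, g(44/9) = -8/81. x_3 = (44/9) - (-8/81)·((44/9) - 5)/((-8/81) - 1) = 436/89.

436/89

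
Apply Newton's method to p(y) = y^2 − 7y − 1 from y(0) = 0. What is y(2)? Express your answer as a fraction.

p'(y) = 2y − 7.
p(0) = −1, p'(0) = −7, so y(1) = 0 − (−1)/(−7) = −1/7.
p(−1/7) = 1/49, p'(−1/7) = −51/7, so y(2) = (−1/7) − (1/49)/(−51/7) = −50/357.

−50/357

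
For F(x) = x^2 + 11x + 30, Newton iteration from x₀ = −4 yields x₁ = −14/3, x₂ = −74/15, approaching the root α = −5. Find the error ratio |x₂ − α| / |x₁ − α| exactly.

x₁ − α = −14/3 − (−5) = −14/3 + 5 = 1/3, so |x₁ − α| = 1/3.
x₂ − α = −74/15 − (−5) = −74/15 + 5 = 1/15, so |x₂ − α| = 1/15.
Ratio = (1/15) / (1/3) = 1/5.

1/5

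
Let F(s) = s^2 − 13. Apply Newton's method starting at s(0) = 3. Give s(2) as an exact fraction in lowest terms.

119/33

F'(s) = 2s.
F(3) = −4, F'(3) = 6, so s(1) = 3 − (−4)/6 = 11/3.
F(11/3) = 4/9, F'(11/3) = 22/3, so s(2) = (11/3) − (4/9)/(22/3) = 119/33.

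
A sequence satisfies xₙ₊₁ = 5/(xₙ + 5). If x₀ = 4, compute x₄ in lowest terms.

59/69

x₁ = 5/(4 + 5) = 5/9.
x₂ = 5/(5/9 + 5) = 9/10.
x₃ = 5/(9/10 + 5) = 50/59.
x₄ = 5/(50/59 + 5) = 59/69.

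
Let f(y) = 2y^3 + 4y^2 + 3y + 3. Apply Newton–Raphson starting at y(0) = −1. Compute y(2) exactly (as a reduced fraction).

f'(y) = 6y^2 + 8y + 3.
f(−1) = 2, f'(−1) = 1, so y(1) = (−1) − 2/1 = −3.
f(−3) = −24, f'(−3) = 33, so y(2) = (−3) − (−24)/33 = −25/11.

−25/11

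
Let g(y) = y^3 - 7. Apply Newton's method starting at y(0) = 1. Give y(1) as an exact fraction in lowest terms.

g'(y) = 3y^2.
g(1) = -6, g'(1) = 3, so y(1) = 1 - (-6)/3 = 3.

3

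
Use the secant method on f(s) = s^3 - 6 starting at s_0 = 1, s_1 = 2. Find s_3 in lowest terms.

f(1) = -5, f(2) = 2. s_2 = 2 - 2·(2 - 1)/(2 - (-5)) = 12/7.
f(2) = 2, f(12/7) = -330/343. s_3 = (12/7) - (-330/343)·((12/7) - 2)/((-330/343) - 2) = 459/254.

459/254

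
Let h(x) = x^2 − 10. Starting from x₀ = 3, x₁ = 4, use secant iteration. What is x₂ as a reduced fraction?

22/7

h(3) = −1, h(4) = 6. x₂ = 4 − 6·(4 − 3)/(6 − (−1)) = 22/7.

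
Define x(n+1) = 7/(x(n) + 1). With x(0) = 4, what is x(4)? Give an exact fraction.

329/131

x(1) = 7/(4 + 1) = 7/5.
x(2) = 7/(7/5 + 1) = 35/12.
x(3) = 7/(35/12 + 1) = 84/47.
x(4) = 7/(84/47 + 1) = 329/131.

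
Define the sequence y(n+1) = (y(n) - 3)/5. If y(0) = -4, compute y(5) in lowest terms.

y(1) = ((-4) - 3)/5 = -7/5.
y(2) = ((-7/5) - 3)/5 = -22/25.
y(3) = ((-22/25) - 3)/5 = -97/125.
y(4) = ((-97/125) - 3)/5 = -472/625.
y(5) = ((-472/625) - 3)/5 = -2347/3125.

-2347/3125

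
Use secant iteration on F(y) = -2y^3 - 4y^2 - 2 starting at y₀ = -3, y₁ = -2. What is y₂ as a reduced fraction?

-19/9

F(-3) = 16, F(-2) = -2. y₂ = (-2) - (-2)·((-2) - (-3))/((-2) - 16) = -19/9.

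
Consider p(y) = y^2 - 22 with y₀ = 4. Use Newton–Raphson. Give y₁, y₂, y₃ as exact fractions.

p'(y) = 2y.
p(4) = -6, p'(4) = 8, so y₁ = 4 - (-6)/8 = 19/4.
p(19/4) = 9/16, p'(19/4) = 19/2, so y₂ = (19/4) - (9/16)/(19/2) = 713/152.
p(713/152) = 81/23104, p'(713/152) = 713/76, so y₃ = (713/152) - (81/23104)/(713/76) = 1016657/216752.

y₁ = 19/4, y₂ = 713/152, y₃ = 1016657/216752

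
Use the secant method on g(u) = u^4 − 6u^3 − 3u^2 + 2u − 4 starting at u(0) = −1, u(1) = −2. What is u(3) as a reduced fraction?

−154595/144216

g(−1) = −2, g(−2) = 44. u(2) = (−2) − 44·((−2) − (−1))/(44 − (−2)) = −24/23.
g(−2) = 44, g(−24/23) = −378004/279841. u(3) = (−24/23) − (−378004/279841)·((−24/23) − (−2))/((−378004/279841) − 44) = −154595/144216.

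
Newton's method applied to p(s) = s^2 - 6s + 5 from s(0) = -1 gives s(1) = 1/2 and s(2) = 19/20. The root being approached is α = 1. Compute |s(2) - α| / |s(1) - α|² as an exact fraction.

s(1) - α = 1/2 - 1 = -1/2, so |s(1) - α| = 1/2.
s(2) - α = 19/20 - 1 = -1/20, so |s(2) - α| = 1/20.
|s(1) - α|² = 1/4.
Ratio = (1/20) / (1/4) = 1/5.

1/5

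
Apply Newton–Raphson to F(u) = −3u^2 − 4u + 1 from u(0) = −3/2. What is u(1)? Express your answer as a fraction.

F'(u) = −6u − 4.
F(−3/2) = 1/4, F'(−3/2) = 5, so u(1) = (−3/2) − (1/4)/5 = −31/20.

−31/20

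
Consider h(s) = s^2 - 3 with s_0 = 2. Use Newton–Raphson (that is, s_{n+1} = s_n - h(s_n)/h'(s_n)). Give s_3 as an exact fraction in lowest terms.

h'(s) = 2s.
h(2) = 1, h'(2) = 4, so s_1 = 2 - 1/4 = 7/4.
h(7/4) = 1/16, h'(7/4) = 7/2, so s_2 = (7/4) - (1/16)/(7/2) = 97/56.
h(97/56) = 1/3136, h'(97/56) = 97/28, so s_3 = (97/56) - (1/3136)/(97/28) = 18817/10864.

18817/10864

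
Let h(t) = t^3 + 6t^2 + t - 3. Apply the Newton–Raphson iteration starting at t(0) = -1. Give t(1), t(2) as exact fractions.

h'(t) = 3t^2 + 12t + 1.
h(-1) = 1, h'(-1) = -8, so t(1) = (-1) - 1/(-8) = -7/8.
h(-7/8) = 25/512, h'(-7/8) = -461/64, so t(2) = (-7/8) - (25/512)/(-461/64) = -1601/1844.

t(1) = -7/8, t(2) = -1601/1844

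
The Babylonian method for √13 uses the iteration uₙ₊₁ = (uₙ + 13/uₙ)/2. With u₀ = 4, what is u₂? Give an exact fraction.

1673/464

u₁ = (4 + 13/4)/2 = 29/8.
u₂ = (29/8 + 13/(29/8))/2 = 1673/464.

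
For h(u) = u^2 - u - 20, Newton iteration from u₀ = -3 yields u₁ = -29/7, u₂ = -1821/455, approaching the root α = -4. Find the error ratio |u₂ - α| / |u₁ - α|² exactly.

7/65

u₁ - α = -29/7 - (-4) = -29/7 + 4 = -1/7, so |u₁ - α| = 1/7.
u₂ - α = -1821/455 - (-4) = -1821/455 + 4 = -1/455, so |u₂ - α| = 1/455.
|u₁ - α|² = 1/49.
Ratio = (1/455) / (1/49) = 7/65.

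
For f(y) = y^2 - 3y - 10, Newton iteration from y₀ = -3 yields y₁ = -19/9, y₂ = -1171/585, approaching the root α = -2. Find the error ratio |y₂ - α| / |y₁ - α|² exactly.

y₁ - α = -19/9 - (-2) = -19/9 + 2 = -1/9, so |y₁ - α| = 1/9.
y₂ - α = -1171/585 - (-2) = -1171/585 + 2 = -1/585, so |y₂ - α| = 1/585.
|y₁ - α|² = 1/81.
Ratio = (1/585) / (1/81) = 9/65.

9/65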